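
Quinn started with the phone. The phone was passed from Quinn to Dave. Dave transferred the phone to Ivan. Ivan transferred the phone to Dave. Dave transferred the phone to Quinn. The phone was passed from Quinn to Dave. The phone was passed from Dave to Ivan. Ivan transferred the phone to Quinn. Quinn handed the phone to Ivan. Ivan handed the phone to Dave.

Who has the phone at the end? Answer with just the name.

Answer: Dave

Derivation:
Tracking the phone through each event:
Start: Quinn has the phone.
After event 1: Dave has the phone.
After event 2: Ivan has the phone.
After event 3: Dave has the phone.
After event 4: Quinn has the phone.
After event 5: Dave has the phone.
After event 6: Ivan has the phone.
After event 7: Quinn has the phone.
After event 8: Ivan has the phone.
After event 9: Dave has the phone.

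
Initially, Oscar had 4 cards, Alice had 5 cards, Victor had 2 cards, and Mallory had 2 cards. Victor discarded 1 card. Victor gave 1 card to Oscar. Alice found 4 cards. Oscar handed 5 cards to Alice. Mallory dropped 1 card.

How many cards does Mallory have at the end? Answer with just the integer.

Answer: 1

Derivation:
Tracking counts step by step:
Start: Oscar=4, Alice=5, Victor=2, Mallory=2
Event 1 (Victor -1): Victor: 2 -> 1. State: Oscar=4, Alice=5, Victor=1, Mallory=2
Event 2 (Victor -> Oscar, 1): Victor: 1 -> 0, Oscar: 4 -> 5. State: Oscar=5, Alice=5, Victor=0, Mallory=2
Event 3 (Alice +4): Alice: 5 -> 9. State: Oscar=5, Alice=9, Victor=0, Mallory=2
Event 4 (Oscar -> Alice, 5): Oscar: 5 -> 0, Alice: 9 -> 14. State: Oscar=0, Alice=14, Victor=0, Mallory=2
Event 5 (Mallory -1): Mallory: 2 -> 1. State: Oscar=0, Alice=14, Victor=0, Mallory=1

Mallory's final count: 1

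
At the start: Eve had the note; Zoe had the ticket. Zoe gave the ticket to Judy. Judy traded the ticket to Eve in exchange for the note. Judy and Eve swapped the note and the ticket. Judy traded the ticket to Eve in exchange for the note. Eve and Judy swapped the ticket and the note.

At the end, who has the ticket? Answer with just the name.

Tracking all object holders:
Start: note:Eve, ticket:Zoe
Event 1 (give ticket: Zoe -> Judy). State: note:Eve, ticket:Judy
Event 2 (swap ticket<->note: now ticket:Eve, note:Judy). State: note:Judy, ticket:Eve
Event 3 (swap note<->ticket: now note:Eve, ticket:Judy). State: note:Eve, ticket:Judy
Event 4 (swap ticket<->note: now ticket:Eve, note:Judy). State: note:Judy, ticket:Eve
Event 5 (swap ticket<->note: now ticket:Judy, note:Eve). State: note:Eve, ticket:Judy

Final state: note:Eve, ticket:Judy
The ticket is held by Judy.

Answer: Judy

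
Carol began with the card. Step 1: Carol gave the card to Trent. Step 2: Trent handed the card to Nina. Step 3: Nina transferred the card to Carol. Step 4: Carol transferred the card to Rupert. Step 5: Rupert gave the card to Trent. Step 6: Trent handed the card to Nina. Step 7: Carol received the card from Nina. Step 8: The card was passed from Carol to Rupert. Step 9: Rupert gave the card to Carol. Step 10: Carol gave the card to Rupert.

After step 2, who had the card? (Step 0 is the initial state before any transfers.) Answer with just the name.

Tracking the card holder through step 2:
After step 0 (start): Carol
After step 1: Trent
After step 2: Nina

At step 2, the holder is Nina.

Answer: Nina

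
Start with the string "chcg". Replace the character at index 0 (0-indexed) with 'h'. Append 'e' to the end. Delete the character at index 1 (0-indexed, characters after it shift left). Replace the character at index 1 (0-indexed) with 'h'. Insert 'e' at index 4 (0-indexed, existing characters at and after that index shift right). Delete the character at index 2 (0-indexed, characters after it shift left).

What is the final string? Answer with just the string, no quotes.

Answer: hhee

Derivation:
Applying each edit step by step:
Start: "chcg"
Op 1 (replace idx 0: 'c' -> 'h'): "chcg" -> "hhcg"
Op 2 (append 'e'): "hhcg" -> "hhcge"
Op 3 (delete idx 1 = 'h'): "hhcge" -> "hcge"
Op 4 (replace idx 1: 'c' -> 'h'): "hcge" -> "hhge"
Op 5 (insert 'e' at idx 4): "hhge" -> "hhgee"
Op 6 (delete idx 2 = 'g'): "hhgee" -> "hhee"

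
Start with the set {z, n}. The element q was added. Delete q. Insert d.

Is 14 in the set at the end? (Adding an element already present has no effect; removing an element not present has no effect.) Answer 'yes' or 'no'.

Answer: no

Derivation:
Tracking the set through each operation:
Start: {n, z}
Event 1 (add q): added. Set: {n, q, z}
Event 2 (remove q): removed. Set: {n, z}
Event 3 (add d): added. Set: {d, n, z}

Final set: {d, n, z} (size 3)
14 is NOT in the final set.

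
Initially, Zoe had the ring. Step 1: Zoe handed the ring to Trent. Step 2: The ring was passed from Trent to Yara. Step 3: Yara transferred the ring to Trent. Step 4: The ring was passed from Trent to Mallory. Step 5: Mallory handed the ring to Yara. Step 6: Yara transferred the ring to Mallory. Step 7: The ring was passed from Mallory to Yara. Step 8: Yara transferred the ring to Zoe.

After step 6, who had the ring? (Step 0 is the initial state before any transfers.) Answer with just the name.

Answer: Mallory

Derivation:
Tracking the ring holder through step 6:
After step 0 (start): Zoe
After step 1: Trent
After step 2: Yara
After step 3: Trent
After step 4: Mallory
After step 5: Yara
After step 6: Mallory

At step 6, the holder is Mallory.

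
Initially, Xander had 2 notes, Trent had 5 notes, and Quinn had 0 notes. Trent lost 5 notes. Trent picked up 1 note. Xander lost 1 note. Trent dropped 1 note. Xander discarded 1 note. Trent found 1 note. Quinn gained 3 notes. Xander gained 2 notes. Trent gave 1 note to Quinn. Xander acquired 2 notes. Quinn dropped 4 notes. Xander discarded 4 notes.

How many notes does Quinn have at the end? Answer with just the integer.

Answer: 0

Derivation:
Tracking counts step by step:
Start: Xander=2, Trent=5, Quinn=0
Event 1 (Trent -5): Trent: 5 -> 0. State: Xander=2, Trent=0, Quinn=0
Event 2 (Trent +1): Trent: 0 -> 1. State: Xander=2, Trent=1, Quinn=0
Event 3 (Xander -1): Xander: 2 -> 1. State: Xander=1, Trent=1, Quinn=0
Event 4 (Trent -1): Trent: 1 -> 0. State: Xander=1, Trent=0, Quinn=0
Event 5 (Xander -1): Xander: 1 -> 0. State: Xander=0, Trent=0, Quinn=0
Event 6 (Trent +1): Trent: 0 -> 1. State: Xander=0, Trent=1, Quinn=0
Event 7 (Quinn +3): Quinn: 0 -> 3. State: Xander=0, Trent=1, Quinn=3
Event 8 (Xander +2): Xander: 0 -> 2. State: Xander=2, Trent=1, Quinn=3
Event 9 (Trent -> Quinn, 1): Trent: 1 -> 0, Quinn: 3 -> 4. State: Xander=2, Trent=0, Quinn=4
Event 10 (Xander +2): Xander: 2 -> 4. State: Xander=4, Trent=0, Quinn=4
Event 11 (Quinn -4): Quinn: 4 -> 0. State: Xander=4, Trent=0, Quinn=0
Event 12 (Xander -4): Xander: 4 -> 0. State: Xander=0, Trent=0, Quinn=0

Quinn's final count: 0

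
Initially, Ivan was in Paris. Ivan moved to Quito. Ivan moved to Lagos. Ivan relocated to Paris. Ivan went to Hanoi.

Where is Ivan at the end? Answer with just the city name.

Answer: Hanoi

Derivation:
Tracking Ivan's location:
Start: Ivan is in Paris.
After move 1: Paris -> Quito. Ivan is in Quito.
After move 2: Quito -> Lagos. Ivan is in Lagos.
After move 3: Lagos -> Paris. Ivan is in Paris.
After move 4: Paris -> Hanoi. Ivan is in Hanoi.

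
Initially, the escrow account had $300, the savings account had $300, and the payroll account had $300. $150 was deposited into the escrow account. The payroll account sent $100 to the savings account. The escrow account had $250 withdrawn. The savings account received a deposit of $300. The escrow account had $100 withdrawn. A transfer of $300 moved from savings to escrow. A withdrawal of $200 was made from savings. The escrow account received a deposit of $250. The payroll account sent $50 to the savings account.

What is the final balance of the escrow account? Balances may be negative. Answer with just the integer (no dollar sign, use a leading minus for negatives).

Tracking account balances step by step:
Start: escrow=300, savings=300, payroll=300
Event 1 (deposit 150 to escrow): escrow: 300 + 150 = 450. Balances: escrow=450, savings=300, payroll=300
Event 2 (transfer 100 payroll -> savings): payroll: 300 - 100 = 200, savings: 300 + 100 = 400. Balances: escrow=450, savings=400, payroll=200
Event 3 (withdraw 250 from escrow): escrow: 450 - 250 = 200. Balances: escrow=200, savings=400, payroll=200
Event 4 (deposit 300 to savings): savings: 400 + 300 = 700. Balances: escrow=200, savings=700, payroll=200
Event 5 (withdraw 100 from escrow): escrow: 200 - 100 = 100. Balances: escrow=100, savings=700, payroll=200
Event 6 (transfer 300 savings -> escrow): savings: 700 - 300 = 400, escrow: 100 + 300 = 400. Balances: escrow=400, savings=400, payroll=200
Event 7 (withdraw 200 from savings): savings: 400 - 200 = 200. Balances: escrow=400, savings=200, payroll=200
Event 8 (deposit 250 to escrow): escrow: 400 + 250 = 650. Balances: escrow=650, savings=200, payroll=200
Event 9 (transfer 50 payroll -> savings): payroll: 200 - 50 = 150, savings: 200 + 50 = 250. Balances: escrow=650, savings=250, payroll=150

Final balance of escrow: 650

Answer: 650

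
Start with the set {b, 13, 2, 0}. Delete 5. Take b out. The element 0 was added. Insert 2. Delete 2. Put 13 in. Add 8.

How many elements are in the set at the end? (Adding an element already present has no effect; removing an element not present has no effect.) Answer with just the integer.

Tracking the set through each operation:
Start: {0, 13, 2, b}
Event 1 (remove 5): not present, no change. Set: {0, 13, 2, b}
Event 2 (remove b): removed. Set: {0, 13, 2}
Event 3 (add 0): already present, no change. Set: {0, 13, 2}
Event 4 (add 2): already present, no change. Set: {0, 13, 2}
Event 5 (remove 2): removed. Set: {0, 13}
Event 6 (add 13): already present, no change. Set: {0, 13}
Event 7 (add 8): added. Set: {0, 13, 8}

Final set: {0, 13, 8} (size 3)

Answer: 3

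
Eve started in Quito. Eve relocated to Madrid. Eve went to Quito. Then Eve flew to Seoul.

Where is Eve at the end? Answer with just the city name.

Answer: Seoul

Derivation:
Tracking Eve's location:
Start: Eve is in Quito.
After move 1: Quito -> Madrid. Eve is in Madrid.
After move 2: Madrid -> Quito. Eve is in Quito.
After move 3: Quito -> Seoul. Eve is in Seoul.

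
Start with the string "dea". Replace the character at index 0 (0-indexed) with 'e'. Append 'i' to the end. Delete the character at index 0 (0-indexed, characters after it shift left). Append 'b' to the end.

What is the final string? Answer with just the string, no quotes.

Answer: eaib

Derivation:
Applying each edit step by step:
Start: "dea"
Op 1 (replace idx 0: 'd' -> 'e'): "dea" -> "eea"
Op 2 (append 'i'): "eea" -> "eeai"
Op 3 (delete idx 0 = 'e'): "eeai" -> "eai"
Op 4 (append 'b'): "eai" -> "eaib"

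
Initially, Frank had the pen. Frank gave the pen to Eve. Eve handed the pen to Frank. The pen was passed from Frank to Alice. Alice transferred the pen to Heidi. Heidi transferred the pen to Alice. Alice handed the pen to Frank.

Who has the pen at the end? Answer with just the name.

Tracking the pen through each event:
Start: Frank has the pen.
After event 1: Eve has the pen.
After event 2: Frank has the pen.
After event 3: Alice has the pen.
After event 4: Heidi has the pen.
After event 5: Alice has the pen.
After event 6: Frank has the pen.

Answer: Frank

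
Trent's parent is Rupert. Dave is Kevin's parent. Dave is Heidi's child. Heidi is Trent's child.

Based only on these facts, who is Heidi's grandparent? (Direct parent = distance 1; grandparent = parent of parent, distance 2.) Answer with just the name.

Answer: Rupert

Derivation:
Reconstructing the parent chain from the given facts:
  Rupert -> Trent -> Heidi -> Dave -> Kevin
(each arrow means 'parent of the next')
Positions in the chain (0 = top):
  position of Rupert: 0
  position of Trent: 1
  position of Heidi: 2
  position of Dave: 3
  position of Kevin: 4

Heidi is at position 2; the grandparent is 2 steps up the chain, i.e. position 0: Rupert.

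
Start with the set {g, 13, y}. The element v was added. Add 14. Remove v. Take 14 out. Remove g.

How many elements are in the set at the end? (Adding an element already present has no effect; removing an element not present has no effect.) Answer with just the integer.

Answer: 2

Derivation:
Tracking the set through each operation:
Start: {13, g, y}
Event 1 (add v): added. Set: {13, g, v, y}
Event 2 (add 14): added. Set: {13, 14, g, v, y}
Event 3 (remove v): removed. Set: {13, 14, g, y}
Event 4 (remove 14): removed. Set: {13, g, y}
Event 5 (remove g): removed. Set: {13, y}

Final set: {13, y} (size 2)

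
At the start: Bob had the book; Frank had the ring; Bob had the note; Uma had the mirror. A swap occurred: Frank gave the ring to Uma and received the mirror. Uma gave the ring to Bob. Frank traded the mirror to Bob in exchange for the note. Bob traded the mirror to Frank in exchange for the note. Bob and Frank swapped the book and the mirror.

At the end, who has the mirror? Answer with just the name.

Answer: Bob

Derivation:
Tracking all object holders:
Start: book:Bob, ring:Frank, note:Bob, mirror:Uma
Event 1 (swap ring<->mirror: now ring:Uma, mirror:Frank). State: book:Bob, ring:Uma, note:Bob, mirror:Frank
Event 2 (give ring: Uma -> Bob). State: book:Bob, ring:Bob, note:Bob, mirror:Frank
Event 3 (swap mirror<->note: now mirror:Bob, note:Frank). State: book:Bob, ring:Bob, note:Frank, mirror:Bob
Event 4 (swap mirror<->note: now mirror:Frank, note:Bob). State: book:Bob, ring:Bob, note:Bob, mirror:Frank
Event 5 (swap book<->mirror: now book:Frank, mirror:Bob). State: book:Frank, ring:Bob, note:Bob, mirror:Bob

Final state: book:Frank, ring:Bob, note:Bob, mirror:Bob
The mirror is held by Bob.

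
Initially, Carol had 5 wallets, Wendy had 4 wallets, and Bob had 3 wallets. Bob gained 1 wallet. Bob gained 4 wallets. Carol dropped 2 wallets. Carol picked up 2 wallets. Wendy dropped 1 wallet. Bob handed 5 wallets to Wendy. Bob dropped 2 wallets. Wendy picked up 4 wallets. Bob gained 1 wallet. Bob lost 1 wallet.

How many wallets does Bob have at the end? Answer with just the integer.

Tracking counts step by step:
Start: Carol=5, Wendy=4, Bob=3
Event 1 (Bob +1): Bob: 3 -> 4. State: Carol=5, Wendy=4, Bob=4
Event 2 (Bob +4): Bob: 4 -> 8. State: Carol=5, Wendy=4, Bob=8
Event 3 (Carol -2): Carol: 5 -> 3. State: Carol=3, Wendy=4, Bob=8
Event 4 (Carol +2): Carol: 3 -> 5. State: Carol=5, Wendy=4, Bob=8
Event 5 (Wendy -1): Wendy: 4 -> 3. State: Carol=5, Wendy=3, Bob=8
Event 6 (Bob -> Wendy, 5): Bob: 8 -> 3, Wendy: 3 -> 8. State: Carol=5, Wendy=8, Bob=3
Event 7 (Bob -2): Bob: 3 -> 1. State: Carol=5, Wendy=8, Bob=1
Event 8 (Wendy +4): Wendy: 8 -> 12. State: Carol=5, Wendy=12, Bob=1
Event 9 (Bob +1): Bob: 1 -> 2. State: Carol=5, Wendy=12, Bob=2
Event 10 (Bob -1): Bob: 2 -> 1. State: Carol=5, Wendy=12, Bob=1

Bob's final count: 1

Answer: 1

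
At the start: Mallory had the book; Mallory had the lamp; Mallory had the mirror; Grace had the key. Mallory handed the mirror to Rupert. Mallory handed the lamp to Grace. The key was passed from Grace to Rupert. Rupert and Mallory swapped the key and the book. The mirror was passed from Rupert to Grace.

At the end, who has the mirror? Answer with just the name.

Answer: Grace

Derivation:
Tracking all object holders:
Start: book:Mallory, lamp:Mallory, mirror:Mallory, key:Grace
Event 1 (give mirror: Mallory -> Rupert). State: book:Mallory, lamp:Mallory, mirror:Rupert, key:Grace
Event 2 (give lamp: Mallory -> Grace). State: book:Mallory, lamp:Grace, mirror:Rupert, key:Grace
Event 3 (give key: Grace -> Rupert). State: book:Mallory, lamp:Grace, mirror:Rupert, key:Rupert
Event 4 (swap key<->book: now key:Mallory, book:Rupert). State: book:Rupert, lamp:Grace, mirror:Rupert, key:Mallory
Event 5 (give mirror: Rupert -> Grace). State: book:Rupert, lamp:Grace, mirror:Grace, key:Mallory

Final state: book:Rupert, lamp:Grace, mirror:Grace, key:Mallory
The mirror is held by Grace.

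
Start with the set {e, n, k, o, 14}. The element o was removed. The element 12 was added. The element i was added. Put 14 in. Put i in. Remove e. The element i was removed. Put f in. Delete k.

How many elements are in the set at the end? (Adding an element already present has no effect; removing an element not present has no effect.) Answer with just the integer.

Answer: 4

Derivation:
Tracking the set through each operation:
Start: {14, e, k, n, o}
Event 1 (remove o): removed. Set: {14, e, k, n}
Event 2 (add 12): added. Set: {12, 14, e, k, n}
Event 3 (add i): added. Set: {12, 14, e, i, k, n}
Event 4 (add 14): already present, no change. Set: {12, 14, e, i, k, n}
Event 5 (add i): already present, no change. Set: {12, 14, e, i, k, n}
Event 6 (remove e): removed. Set: {12, 14, i, k, n}
Event 7 (remove i): removed. Set: {12, 14, k, n}
Event 8 (add f): added. Set: {12, 14, f, k, n}
Event 9 (remove k): removed. Set: {12, 14, f, n}

Final set: {12, 14, f, n} (size 4)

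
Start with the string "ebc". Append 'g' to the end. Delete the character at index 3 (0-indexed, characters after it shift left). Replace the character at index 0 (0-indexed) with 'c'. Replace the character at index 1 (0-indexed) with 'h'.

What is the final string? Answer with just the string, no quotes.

Applying each edit step by step:
Start: "ebc"
Op 1 (append 'g'): "ebc" -> "ebcg"
Op 2 (delete idx 3 = 'g'): "ebcg" -> "ebc"
Op 3 (replace idx 0: 'e' -> 'c'): "ebc" -> "cbc"
Op 4 (replace idx 1: 'b' -> 'h'): "cbc" -> "chc"

Answer: chc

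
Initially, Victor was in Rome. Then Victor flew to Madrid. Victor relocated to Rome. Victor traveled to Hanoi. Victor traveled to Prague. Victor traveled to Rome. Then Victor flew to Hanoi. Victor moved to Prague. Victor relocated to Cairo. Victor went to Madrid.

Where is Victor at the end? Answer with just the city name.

Tracking Victor's location:
Start: Victor is in Rome.
After move 1: Rome -> Madrid. Victor is in Madrid.
After move 2: Madrid -> Rome. Victor is in Rome.
After move 3: Rome -> Hanoi. Victor is in Hanoi.
After move 4: Hanoi -> Prague. Victor is in Prague.
After move 5: Prague -> Rome. Victor is in Rome.
After move 6: Rome -> Hanoi. Victor is in Hanoi.
After move 7: Hanoi -> Prague. Victor is in Prague.
After move 8: Prague -> Cairo. Victor is in Cairo.
After move 9: Cairo -> Madrid. Victor is in Madrid.

Answer: Madrid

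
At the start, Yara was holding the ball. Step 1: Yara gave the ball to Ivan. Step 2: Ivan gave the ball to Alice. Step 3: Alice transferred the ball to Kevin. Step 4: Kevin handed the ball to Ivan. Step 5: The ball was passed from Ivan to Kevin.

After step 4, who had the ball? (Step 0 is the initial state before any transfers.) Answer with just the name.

Answer: Ivan

Derivation:
Tracking the ball holder through step 4:
After step 0 (start): Yara
After step 1: Ivan
After step 2: Alice
After step 3: Kevin
After step 4: Ivan

At step 4, the holder is Ivan.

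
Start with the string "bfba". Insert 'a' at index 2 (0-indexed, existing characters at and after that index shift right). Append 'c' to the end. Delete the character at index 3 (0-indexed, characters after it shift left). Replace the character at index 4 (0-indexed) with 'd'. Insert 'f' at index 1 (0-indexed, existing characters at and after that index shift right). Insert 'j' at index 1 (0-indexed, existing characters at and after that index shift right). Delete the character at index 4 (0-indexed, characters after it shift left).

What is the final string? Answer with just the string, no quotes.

Applying each edit step by step:
Start: "bfba"
Op 1 (insert 'a' at idx 2): "bfba" -> "bfaba"
Op 2 (append 'c'): "bfaba" -> "bfabac"
Op 3 (delete idx 3 = 'b'): "bfabac" -> "bfaac"
Op 4 (replace idx 4: 'c' -> 'd'): "bfaac" -> "bfaad"
Op 5 (insert 'f' at idx 1): "bfaad" -> "bffaad"
Op 6 (insert 'j' at idx 1): "bffaad" -> "bjffaad"
Op 7 (delete idx 4 = 'a'): "bjffaad" -> "bjffad"

Answer: bjffad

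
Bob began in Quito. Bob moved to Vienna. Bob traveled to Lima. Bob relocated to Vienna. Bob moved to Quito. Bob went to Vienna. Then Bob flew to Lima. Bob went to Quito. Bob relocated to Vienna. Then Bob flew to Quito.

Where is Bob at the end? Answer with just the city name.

Answer: Quito

Derivation:
Tracking Bob's location:
Start: Bob is in Quito.
After move 1: Quito -> Vienna. Bob is in Vienna.
After move 2: Vienna -> Lima. Bob is in Lima.
After move 3: Lima -> Vienna. Bob is in Vienna.
After move 4: Vienna -> Quito. Bob is in Quito.
After move 5: Quito -> Vienna. Bob is in Vienna.
After move 6: Vienna -> Lima. Bob is in Lima.
After move 7: Lima -> Quito. Bob is in Quito.
After move 8: Quito -> Vienna. Bob is in Vienna.
After move 9: Vienna -> Quito. Bob is in Quito.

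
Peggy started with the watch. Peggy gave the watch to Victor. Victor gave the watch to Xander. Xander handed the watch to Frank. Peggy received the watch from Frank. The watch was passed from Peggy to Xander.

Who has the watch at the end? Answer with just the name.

Tracking the watch through each event:
Start: Peggy has the watch.
After event 1: Victor has the watch.
After event 2: Xander has the watch.
After event 3: Frank has the watch.
After event 4: Peggy has the watch.
After event 5: Xander has the watch.

Answer: Xander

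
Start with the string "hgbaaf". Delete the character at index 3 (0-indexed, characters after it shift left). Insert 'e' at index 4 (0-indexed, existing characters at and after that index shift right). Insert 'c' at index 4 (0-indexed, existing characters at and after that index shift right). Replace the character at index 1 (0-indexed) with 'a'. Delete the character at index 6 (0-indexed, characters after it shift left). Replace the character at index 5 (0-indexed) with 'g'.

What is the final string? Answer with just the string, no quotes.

Applying each edit step by step:
Start: "hgbaaf"
Op 1 (delete idx 3 = 'a'): "hgbaaf" -> "hgbaf"
Op 2 (insert 'e' at idx 4): "hgbaf" -> "hgbaef"
Op 3 (insert 'c' at idx 4): "hgbaef" -> "hgbacef"
Op 4 (replace idx 1: 'g' -> 'a'): "hgbacef" -> "habacef"
Op 5 (delete idx 6 = 'f'): "habacef" -> "habace"
Op 6 (replace idx 5: 'e' -> 'g'): "habace" -> "habacg"

Answer: habacg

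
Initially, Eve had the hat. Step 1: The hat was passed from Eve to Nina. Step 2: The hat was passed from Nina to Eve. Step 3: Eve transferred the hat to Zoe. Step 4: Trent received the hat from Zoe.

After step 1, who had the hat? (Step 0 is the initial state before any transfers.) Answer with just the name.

Answer: Nina

Derivation:
Tracking the hat holder through step 1:
After step 0 (start): Eve
After step 1: Nina

At step 1, the holder is Nina.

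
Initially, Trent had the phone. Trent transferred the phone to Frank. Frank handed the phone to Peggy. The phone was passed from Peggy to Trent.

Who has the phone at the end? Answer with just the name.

Answer: Trent

Derivation:
Tracking the phone through each event:
Start: Trent has the phone.
After event 1: Frank has the phone.
After event 2: Peggy has the phone.
After event 3: Trent has the phone.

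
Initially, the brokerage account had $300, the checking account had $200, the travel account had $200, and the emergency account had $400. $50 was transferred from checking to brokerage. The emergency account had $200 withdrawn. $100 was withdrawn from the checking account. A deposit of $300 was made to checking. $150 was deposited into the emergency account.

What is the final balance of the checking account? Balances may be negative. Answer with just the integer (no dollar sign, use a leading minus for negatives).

Tracking account balances step by step:
Start: brokerage=300, checking=200, travel=200, emergency=400
Event 1 (transfer 50 checking -> brokerage): checking: 200 - 50 = 150, brokerage: 300 + 50 = 350. Balances: brokerage=350, checking=150, travel=200, emergency=400
Event 2 (withdraw 200 from emergency): emergency: 400 - 200 = 200. Balances: brokerage=350, checking=150, travel=200, emergency=200
Event 3 (withdraw 100 from checking): checking: 150 - 100 = 50. Balances: brokerage=350, checking=50, travel=200, emergency=200
Event 4 (deposit 300 to checking): checking: 50 + 300 = 350. Balances: brokerage=350, checking=350, travel=200, emergency=200
Event 5 (deposit 150 to emergency): emergency: 200 + 150 = 350. Balances: brokerage=350, checking=350, travel=200, emergency=350

Final balance of checking: 350

Answer: 350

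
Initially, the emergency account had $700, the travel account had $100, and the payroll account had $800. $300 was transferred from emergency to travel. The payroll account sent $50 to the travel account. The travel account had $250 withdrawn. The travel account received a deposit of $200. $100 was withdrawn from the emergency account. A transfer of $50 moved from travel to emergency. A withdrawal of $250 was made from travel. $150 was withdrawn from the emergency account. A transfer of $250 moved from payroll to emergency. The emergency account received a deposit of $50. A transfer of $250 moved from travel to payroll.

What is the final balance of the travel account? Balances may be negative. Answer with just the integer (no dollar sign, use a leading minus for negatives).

Answer: -150

Derivation:
Tracking account balances step by step:
Start: emergency=700, travel=100, payroll=800
Event 1 (transfer 300 emergency -> travel): emergency: 700 - 300 = 400, travel: 100 + 300 = 400. Balances: emergency=400, travel=400, payroll=800
Event 2 (transfer 50 payroll -> travel): payroll: 800 - 50 = 750, travel: 400 + 50 = 450. Balances: emergency=400, travel=450, payroll=750
Event 3 (withdraw 250 from travel): travel: 450 - 250 = 200. Balances: emergency=400, travel=200, payroll=750
Event 4 (deposit 200 to travel): travel: 200 + 200 = 400. Balances: emergency=400, travel=400, payroll=750
Event 5 (withdraw 100 from emergency): emergency: 400 - 100 = 300. Balances: emergency=300, travel=400, payroll=750
Event 6 (transfer 50 travel -> emergency): travel: 400 - 50 = 350, emergency: 300 + 50 = 350. Balances: emergency=350, travel=350, payroll=750
Event 7 (withdraw 250 from travel): travel: 350 - 250 = 100. Balances: emergency=350, travel=100, payroll=750
Event 8 (withdraw 150 from emergency): emergency: 350 - 150 = 200. Balances: emergency=200, travel=100, payroll=750
Event 9 (transfer 250 payroll -> emergency): payroll: 750 - 250 = 500, emergency: 200 + 250 = 450. Balances: emergency=450, travel=100, payroll=500
Event 10 (deposit 50 to emergency): emergency: 450 + 50 = 500. Balances: emergency=500, travel=100, payroll=500
Event 11 (transfer 250 travel -> payroll): travel: 100 - 250 = -150, payroll: 500 + 250 = 750. Balances: emergency=500, travel=-150, payroll=750

Final balance of travel: -150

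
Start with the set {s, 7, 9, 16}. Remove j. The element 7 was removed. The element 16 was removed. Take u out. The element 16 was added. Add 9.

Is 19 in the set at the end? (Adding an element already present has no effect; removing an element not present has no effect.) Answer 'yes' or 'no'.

Answer: no

Derivation:
Tracking the set through each operation:
Start: {16, 7, 9, s}
Event 1 (remove j): not present, no change. Set: {16, 7, 9, s}
Event 2 (remove 7): removed. Set: {16, 9, s}
Event 3 (remove 16): removed. Set: {9, s}
Event 4 (remove u): not present, no change. Set: {9, s}
Event 5 (add 16): added. Set: {16, 9, s}
Event 6 (add 9): already present, no change. Set: {16, 9, s}

Final set: {16, 9, s} (size 3)
19 is NOT in the final set.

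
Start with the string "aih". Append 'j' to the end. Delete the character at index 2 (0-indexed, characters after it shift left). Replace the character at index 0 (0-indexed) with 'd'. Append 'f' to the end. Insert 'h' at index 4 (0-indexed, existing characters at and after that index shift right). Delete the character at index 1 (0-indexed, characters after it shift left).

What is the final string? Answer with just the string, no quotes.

Answer: djfh

Derivation:
Applying each edit step by step:
Start: "aih"
Op 1 (append 'j'): "aih" -> "aihj"
Op 2 (delete idx 2 = 'h'): "aihj" -> "aij"
Op 3 (replace idx 0: 'a' -> 'd'): "aij" -> "dij"
Op 4 (append 'f'): "dij" -> "dijf"
Op 5 (insert 'h' at idx 4): "dijf" -> "dijfh"
Op 6 (delete idx 1 = 'i'): "dijfh" -> "djfh"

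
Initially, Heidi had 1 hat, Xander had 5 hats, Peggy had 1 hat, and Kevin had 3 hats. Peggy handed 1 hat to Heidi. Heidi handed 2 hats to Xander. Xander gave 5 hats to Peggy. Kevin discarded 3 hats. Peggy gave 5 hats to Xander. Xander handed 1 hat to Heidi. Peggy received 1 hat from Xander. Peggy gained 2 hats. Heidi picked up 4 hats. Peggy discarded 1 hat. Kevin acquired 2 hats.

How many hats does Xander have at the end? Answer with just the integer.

Answer: 5

Derivation:
Tracking counts step by step:
Start: Heidi=1, Xander=5, Peggy=1, Kevin=3
Event 1 (Peggy -> Heidi, 1): Peggy: 1 -> 0, Heidi: 1 -> 2. State: Heidi=2, Xander=5, Peggy=0, Kevin=3
Event 2 (Heidi -> Xander, 2): Heidi: 2 -> 0, Xander: 5 -> 7. State: Heidi=0, Xander=7, Peggy=0, Kevin=3
Event 3 (Xander -> Peggy, 5): Xander: 7 -> 2, Peggy: 0 -> 5. State: Heidi=0, Xander=2, Peggy=5, Kevin=3
Event 4 (Kevin -3): Kevin: 3 -> 0. State: Heidi=0, Xander=2, Peggy=5, Kevin=0
Event 5 (Peggy -> Xander, 5): Peggy: 5 -> 0, Xander: 2 -> 7. State: Heidi=0, Xander=7, Peggy=0, Kevin=0
Event 6 (Xander -> Heidi, 1): Xander: 7 -> 6, Heidi: 0 -> 1. State: Heidi=1, Xander=6, Peggy=0, Kevin=0
Event 7 (Xander -> Peggy, 1): Xander: 6 -> 5, Peggy: 0 -> 1. State: Heidi=1, Xander=5, Peggy=1, Kevin=0
Event 8 (Peggy +2): Peggy: 1 -> 3. State: Heidi=1, Xander=5, Peggy=3, Kevin=0
Event 9 (Heidi +4): Heidi: 1 -> 5. State: Heidi=5, Xander=5, Peggy=3, Kevin=0
Event 10 (Peggy -1): Peggy: 3 -> 2. State: Heidi=5, Xander=5, Peggy=2, Kevin=0
Event 11 (Kevin +2): Kevin: 0 -> 2. State: Heidi=5, Xander=5, Peggy=2, Kevin=2

Xander's final count: 5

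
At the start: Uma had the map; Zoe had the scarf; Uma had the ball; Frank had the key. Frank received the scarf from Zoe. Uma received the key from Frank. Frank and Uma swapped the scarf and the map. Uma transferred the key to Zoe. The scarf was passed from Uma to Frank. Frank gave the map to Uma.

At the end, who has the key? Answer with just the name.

Tracking all object holders:
Start: map:Uma, scarf:Zoe, ball:Uma, key:Frank
Event 1 (give scarf: Zoe -> Frank). State: map:Uma, scarf:Frank, ball:Uma, key:Frank
Event 2 (give key: Frank -> Uma). State: map:Uma, scarf:Frank, ball:Uma, key:Uma
Event 3 (swap scarf<->map: now scarf:Uma, map:Frank). State: map:Frank, scarf:Uma, ball:Uma, key:Uma
Event 4 (give key: Uma -> Zoe). State: map:Frank, scarf:Uma, ball:Uma, key:Zoe
Event 5 (give scarf: Uma -> Frank). State: map:Frank, scarf:Frank, ball:Uma, key:Zoe
Event 6 (give map: Frank -> Uma). State: map:Uma, scarf:Frank, ball:Uma, key:Zoe

Final state: map:Uma, scarf:Frank, ball:Uma, key:Zoe
The key is held by Zoe.

Answer: Zoe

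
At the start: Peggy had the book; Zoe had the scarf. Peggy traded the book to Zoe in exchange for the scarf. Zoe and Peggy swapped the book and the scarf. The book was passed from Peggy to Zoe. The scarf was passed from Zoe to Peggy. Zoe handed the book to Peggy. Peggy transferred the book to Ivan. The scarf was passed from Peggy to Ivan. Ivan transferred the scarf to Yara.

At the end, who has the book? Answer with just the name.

Answer: Ivan

Derivation:
Tracking all object holders:
Start: book:Peggy, scarf:Zoe
Event 1 (swap book<->scarf: now book:Zoe, scarf:Peggy). State: book:Zoe, scarf:Peggy
Event 2 (swap book<->scarf: now book:Peggy, scarf:Zoe). State: book:Peggy, scarf:Zoe
Event 3 (give book: Peggy -> Zoe). State: book:Zoe, scarf:Zoe
Event 4 (give scarf: Zoe -> Peggy). State: book:Zoe, scarf:Peggy
Event 5 (give book: Zoe -> Peggy). State: book:Peggy, scarf:Peggy
Event 6 (give book: Peggy -> Ivan). State: book:Ivan, scarf:Peggy
Event 7 (give scarf: Peggy -> Ivan). State: book:Ivan, scarf:Ivan
Event 8 (give scarf: Ivan -> Yara). State: book:Ivan, scarf:Yara

Final state: book:Ivan, scarf:Yara
The book is held by Ivan.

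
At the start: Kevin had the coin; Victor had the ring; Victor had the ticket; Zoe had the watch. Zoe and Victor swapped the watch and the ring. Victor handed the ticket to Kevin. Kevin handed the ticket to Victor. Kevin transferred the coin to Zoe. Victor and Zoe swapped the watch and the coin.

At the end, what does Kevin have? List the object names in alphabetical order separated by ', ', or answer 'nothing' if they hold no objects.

Answer: nothing

Derivation:
Tracking all object holders:
Start: coin:Kevin, ring:Victor, ticket:Victor, watch:Zoe
Event 1 (swap watch<->ring: now watch:Victor, ring:Zoe). State: coin:Kevin, ring:Zoe, ticket:Victor, watch:Victor
Event 2 (give ticket: Victor -> Kevin). State: coin:Kevin, ring:Zoe, ticket:Kevin, watch:Victor
Event 3 (give ticket: Kevin -> Victor). State: coin:Kevin, ring:Zoe, ticket:Victor, watch:Victor
Event 4 (give coin: Kevin -> Zoe). State: coin:Zoe, ring:Zoe, ticket:Victor, watch:Victor
Event 5 (swap watch<->coin: now watch:Zoe, coin:Victor). State: coin:Victor, ring:Zoe, ticket:Victor, watch:Zoe

Final state: coin:Victor, ring:Zoe, ticket:Victor, watch:Zoe
Kevin holds: (nothing).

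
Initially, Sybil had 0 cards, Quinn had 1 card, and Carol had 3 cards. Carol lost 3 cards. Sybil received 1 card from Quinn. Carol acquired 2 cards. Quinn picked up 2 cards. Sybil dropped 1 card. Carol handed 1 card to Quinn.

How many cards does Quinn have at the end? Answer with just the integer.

Answer: 3

Derivation:
Tracking counts step by step:
Start: Sybil=0, Quinn=1, Carol=3
Event 1 (Carol -3): Carol: 3 -> 0. State: Sybil=0, Quinn=1, Carol=0
Event 2 (Quinn -> Sybil, 1): Quinn: 1 -> 0, Sybil: 0 -> 1. State: Sybil=1, Quinn=0, Carol=0
Event 3 (Carol +2): Carol: 0 -> 2. State: Sybil=1, Quinn=0, Carol=2
Event 4 (Quinn +2): Quinn: 0 -> 2. State: Sybil=1, Quinn=2, Carol=2
Event 5 (Sybil -1): Sybil: 1 -> 0. State: Sybil=0, Quinn=2, Carol=2
Event 6 (Carol -> Quinn, 1): Carol: 2 -> 1, Quinn: 2 -> 3. State: Sybil=0, Quinn=3, Carol=1

Quinn's final count: 3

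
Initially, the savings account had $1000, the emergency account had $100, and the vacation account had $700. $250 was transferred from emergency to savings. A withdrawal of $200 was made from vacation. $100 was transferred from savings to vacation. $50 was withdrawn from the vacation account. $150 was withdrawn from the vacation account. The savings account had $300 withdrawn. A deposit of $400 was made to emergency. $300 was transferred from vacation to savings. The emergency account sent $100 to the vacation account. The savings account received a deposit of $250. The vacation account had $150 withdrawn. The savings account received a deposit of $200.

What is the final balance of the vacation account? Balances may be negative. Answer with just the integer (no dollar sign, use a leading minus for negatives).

Answer: 50

Derivation:
Tracking account balances step by step:
Start: savings=1000, emergency=100, vacation=700
Event 1 (transfer 250 emergency -> savings): emergency: 100 - 250 = -150, savings: 1000 + 250 = 1250. Balances: savings=1250, emergency=-150, vacation=700
Event 2 (withdraw 200 from vacation): vacation: 700 - 200 = 500. Balances: savings=1250, emergency=-150, vacation=500
Event 3 (transfer 100 savings -> vacation): savings: 1250 - 100 = 1150, vacation: 500 + 100 = 600. Balances: savings=1150, emergency=-150, vacation=600
Event 4 (withdraw 50 from vacation): vacation: 600 - 50 = 550. Balances: savings=1150, emergency=-150, vacation=550
Event 5 (withdraw 150 from vacation): vacation: 550 - 150 = 400. Balances: savings=1150, emergency=-150, vacation=400
Event 6 (withdraw 300 from savings): savings: 1150 - 300 = 850. Balances: savings=850, emergency=-150, vacation=400
Event 7 (deposit 400 to emergency): emergency: -150 + 400 = 250. Balances: savings=850, emergency=250, vacation=400
Event 8 (transfer 300 vacation -> savings): vacation: 400 - 300 = 100, savings: 850 + 300 = 1150. Balances: savings=1150, emergency=250, vacation=100
Event 9 (transfer 100 emergency -> vacation): emergency: 250 - 100 = 150, vacation: 100 + 100 = 200. Balances: savings=1150, emergency=150, vacation=200
Event 10 (deposit 250 to savings): savings: 1150 + 250 = 1400. Balances: savings=1400, emergency=150, vacation=200
Event 11 (withdraw 150 from vacation): vacation: 200 - 150 = 50. Balances: savings=1400, emergency=150, vacation=50
Event 12 (deposit 200 to savings): savings: 1400 + 200 = 1600. Balances: savings=1600, emergency=150, vacation=50

Final balance of vacation: 50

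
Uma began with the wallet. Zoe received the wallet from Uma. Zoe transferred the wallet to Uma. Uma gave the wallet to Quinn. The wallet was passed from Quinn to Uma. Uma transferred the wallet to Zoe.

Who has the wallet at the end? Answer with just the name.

Answer: Zoe

Derivation:
Tracking the wallet through each event:
Start: Uma has the wallet.
After event 1: Zoe has the wallet.
After event 2: Uma has the wallet.
After event 3: Quinn has the wallet.
After event 4: Uma has the wallet.
After event 5: Zoe has the wallet.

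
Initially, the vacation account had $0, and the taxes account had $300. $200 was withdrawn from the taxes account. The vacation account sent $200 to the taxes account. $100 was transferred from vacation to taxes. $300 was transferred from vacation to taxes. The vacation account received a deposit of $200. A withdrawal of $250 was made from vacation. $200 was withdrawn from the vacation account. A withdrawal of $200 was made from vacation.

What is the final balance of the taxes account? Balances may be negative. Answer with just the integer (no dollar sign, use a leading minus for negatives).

Answer: 700

Derivation:
Tracking account balances step by step:
Start: vacation=0, taxes=300
Event 1 (withdraw 200 from taxes): taxes: 300 - 200 = 100. Balances: vacation=0, taxes=100
Event 2 (transfer 200 vacation -> taxes): vacation: 0 - 200 = -200, taxes: 100 + 200 = 300. Balances: vacation=-200, taxes=300
Event 3 (transfer 100 vacation -> taxes): vacation: -200 - 100 = -300, taxes: 300 + 100 = 400. Balances: vacation=-300, taxes=400
Event 4 (transfer 300 vacation -> taxes): vacation: -300 - 300 = -600, taxes: 400 + 300 = 700. Balances: vacation=-600, taxes=700
Event 5 (deposit 200 to vacation): vacation: -600 + 200 = -400. Balances: vacation=-400, taxes=700
Event 6 (withdraw 250 from vacation): vacation: -400 - 250 = -650. Balances: vacation=-650, taxes=700
Event 7 (withdraw 200 from vacation): vacation: -650 - 200 = -850. Balances: vacation=-850, taxes=700
Event 8 (withdraw 200 from vacation): vacation: -850 - 200 = -1050. Balances: vacation=-1050, taxes=700

Final balance of taxes: 700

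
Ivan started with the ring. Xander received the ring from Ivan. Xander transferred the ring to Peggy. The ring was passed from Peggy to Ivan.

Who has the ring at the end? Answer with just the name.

Answer: Ivan

Derivation:
Tracking the ring through each event:
Start: Ivan has the ring.
After event 1: Xander has the ring.
After event 2: Peggy has the ring.
After event 3: Ivan has the ring.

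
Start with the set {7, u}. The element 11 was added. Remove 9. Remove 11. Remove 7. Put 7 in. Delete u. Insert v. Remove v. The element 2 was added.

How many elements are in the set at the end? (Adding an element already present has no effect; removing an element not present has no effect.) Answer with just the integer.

Answer: 2

Derivation:
Tracking the set through each operation:
Start: {7, u}
Event 1 (add 11): added. Set: {11, 7, u}
Event 2 (remove 9): not present, no change. Set: {11, 7, u}
Event 3 (remove 11): removed. Set: {7, u}
Event 4 (remove 7): removed. Set: {u}
Event 5 (add 7): added. Set: {7, u}
Event 6 (remove u): removed. Set: {7}
Event 7 (add v): added. Set: {7, v}
Event 8 (remove v): removed. Set: {7}
Event 9 (add 2): added. Set: {2, 7}

Final set: {2, 7} (size 2)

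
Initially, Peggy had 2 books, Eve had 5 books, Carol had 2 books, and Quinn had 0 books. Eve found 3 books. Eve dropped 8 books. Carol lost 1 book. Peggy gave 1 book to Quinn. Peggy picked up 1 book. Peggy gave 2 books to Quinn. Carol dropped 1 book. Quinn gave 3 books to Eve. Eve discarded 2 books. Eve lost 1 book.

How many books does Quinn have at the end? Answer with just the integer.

Tracking counts step by step:
Start: Peggy=2, Eve=5, Carol=2, Quinn=0
Event 1 (Eve +3): Eve: 5 -> 8. State: Peggy=2, Eve=8, Carol=2, Quinn=0
Event 2 (Eve -8): Eve: 8 -> 0. State: Peggy=2, Eve=0, Carol=2, Quinn=0
Event 3 (Carol -1): Carol: 2 -> 1. State: Peggy=2, Eve=0, Carol=1, Quinn=0
Event 4 (Peggy -> Quinn, 1): Peggy: 2 -> 1, Quinn: 0 -> 1. State: Peggy=1, Eve=0, Carol=1, Quinn=1
Event 5 (Peggy +1): Peggy: 1 -> 2. State: Peggy=2, Eve=0, Carol=1, Quinn=1
Event 6 (Peggy -> Quinn, 2): Peggy: 2 -> 0, Quinn: 1 -> 3. State: Peggy=0, Eve=0, Carol=1, Quinn=3
Event 7 (Carol -1): Carol: 1 -> 0. State: Peggy=0, Eve=0, Carol=0, Quinn=3
Event 8 (Quinn -> Eve, 3): Quinn: 3 -> 0, Eve: 0 -> 3. State: Peggy=0, Eve=3, Carol=0, Quinn=0
Event 9 (Eve -2): Eve: 3 -> 1. State: Peggy=0, Eve=1, Carol=0, Quinn=0
Event 10 (Eve -1): Eve: 1 -> 0. State: Peggy=0, Eve=0, Carol=0, Quinn=0

Quinn's final count: 0

Answer: 0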